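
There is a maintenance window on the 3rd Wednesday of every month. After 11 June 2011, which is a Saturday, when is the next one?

June 2011 starts on a Wednesday; its first Wednesday is the 1st, so the 3rd Wednesday is the 15th — 15 June 2011.
15 June 2011 is after 11 June 2011, so that is the next one.

15 June 2011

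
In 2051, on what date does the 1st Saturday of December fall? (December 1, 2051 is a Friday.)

December 2, 2051

December 2051 begins on a Friday, so the first Saturday is December 2 (1 day later).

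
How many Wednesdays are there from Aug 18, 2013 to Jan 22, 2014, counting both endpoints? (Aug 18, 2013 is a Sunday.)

Aug 18, 2013 is a Sunday; the first Wednesday on or after it is Aug 21, 2013 (3 days later).
From Aug 21, 2013 to Jan 22, 2014: 10 + 30 + 31 + 30 + 31 + 22 = 154 days (rest of Aug, Sep, Oct, Nov, Dec, Jan).
154 ÷ 7 = 22 full weeks with remainder 0, so 22 more Wednesdays after the first → 23.

23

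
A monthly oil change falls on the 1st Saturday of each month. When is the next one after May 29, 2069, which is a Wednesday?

Jun 1, 2069

May 2069 starts on a Wednesday, so its 1st Saturday is May 4, 2069 (3 days in).
That is not after May 29, 2069, so look at Jun 2069.
Jun 2069 starts on a Saturday, so its 1st Saturday is Jun 1, 2069.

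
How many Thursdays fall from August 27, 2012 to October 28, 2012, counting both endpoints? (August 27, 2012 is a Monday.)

9

August 27, 2012 is a Monday; the first Thursday on or after it is August 30, 2012 (3 days later).
From August 30, 2012 to October 28, 2012: 1 + 30 + 28 = 59 days (rest of August, September, October).
59 ÷ 7 = 8 full weeks with remainder 3, so 8 more Thursdays after the first → 9.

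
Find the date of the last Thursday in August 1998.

August 1998 begins on a Saturday, so the first Thursday is August 6 (5 days later).
August 1998 has 31 days. Adding weeks: 6, 13, 20, 27 — the last one ≤ 31 is the 27th.

August 27, 1998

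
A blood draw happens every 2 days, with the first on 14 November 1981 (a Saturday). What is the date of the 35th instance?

21 January 1982

The 35th occurrence is 34 intervals after the first: 34 × 2 = 68 days after 14 November 1981.
November has 30 days — 16 days to the end of November leaves 52.
December has 31 days (21 left).
21 days into January → 21 January 1982.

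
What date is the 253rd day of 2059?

January has 31 days (253 − 31 = 222 remain).
February has 28 days (222 − 28 = 194 remain).
March has 31 days (194 − 31 = 163 remain).
April has 30 days (163 − 30 = 133 remain).
May has 31 days (133 − 31 = 102 remain).
June has 30 days (102 − 30 = 72 remain).
July has 31 days (72 − 31 = 41 remain).
August has 31 days (41 − 31 = 10 remain).
10 into September → September 10.

10 September 2059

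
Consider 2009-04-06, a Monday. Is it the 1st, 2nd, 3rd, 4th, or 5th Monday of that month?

Day 6 falls in week ⌈6/7⌉ of the month.
Days 1–7 hold the 1st Monday, 8–14 the 2nd, 15–21 the 3rd, 22–28 the 4th, 29–31 the 5th.
6 is in the range for the 1st.

1st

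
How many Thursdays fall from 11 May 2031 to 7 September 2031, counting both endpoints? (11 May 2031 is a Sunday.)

11 May 2031 is a Sunday; the first Thursday on or after it is 15 May 2031 (4 days later).
From 15 May 2031 to 7 September 2031: 16 + 30 + 31 + 31 + 7 = 115 days (rest of May, June, July, August, September).
115 ÷ 7 = 16 full weeks with remainder 3, so 16 more Thursdays after the first → 17.

17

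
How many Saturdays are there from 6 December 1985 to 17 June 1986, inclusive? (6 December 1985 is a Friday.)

28

6 December 1985 is a Friday; the first Saturday on or after it is 7 December 1985 (1 day later).
From 7 December 1985 to 17 June 1986: 24 + 31 + 28 + 31 + 30 + 31 + 17 = 192 days (rest of December, January, February, March, April, May, June).
192 ÷ 7 = 27 full weeks with remainder 3, so 27 more Saturdays after the first → 28.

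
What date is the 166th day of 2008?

Jan has 31 days (166 − 31 = 135 remain).
Feb has 29 days (135 − 29 = 106 remain).
Mar has 31 days (106 − 31 = 75 remain).
Apr has 30 days (75 − 30 = 45 remain).
May has 31 days (45 − 31 = 14 remain).
14 into Jun → Jun 14.

Jun 14, 2008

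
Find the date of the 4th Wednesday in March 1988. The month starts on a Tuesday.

March 1988 begins on a Tuesday, so the first Wednesday is March 2 (1 day later).
The 4th Wednesday is 3 weeks later: 2 + 21 = 23.

23 March 1988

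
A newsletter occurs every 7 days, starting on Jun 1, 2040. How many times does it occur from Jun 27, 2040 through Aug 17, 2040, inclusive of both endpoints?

Occurrences land 7·i days after Jun 1, 2040 for i = 0, 1, 2, …
Jun 27, 2040 is 26 days after the start; 26 ÷ 7 = 3 remainder 5; since the remainder is 5, round up to i = 4. First occurrence in the window: #5 on Jun 29, 2040 (4×7 = 28 days in).
Aug 17, 2040 is 77 days after the start; 77 ÷ 7 = 11 remainder 0. Last occurrence in the window: #12 on Aug 17, 2040.
Occurrences #5 through #12: 8 in total.

8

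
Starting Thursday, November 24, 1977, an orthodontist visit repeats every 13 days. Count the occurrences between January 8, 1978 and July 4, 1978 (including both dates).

14

Occurrences land 13·i days after November 24, 1977 for i = 0, 1, 2, …
January 8, 1978 is 45 days after the start; 45 ÷ 13 = 3 remainder 6; since the remainder is 6, round up to i = 4. First occurrence in the window: #5 on January 15, 1978 (4×13 = 52 days in).
July 4, 1978 is 222 days after the start; 222 ÷ 13 = 17 remainder 1. Last occurrence in the window: #18 on July 3, 1978.
Occurrences #5 through #18: 14 in total.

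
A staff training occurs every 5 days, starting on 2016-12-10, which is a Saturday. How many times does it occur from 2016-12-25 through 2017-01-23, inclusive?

Occurrences land 5·i days after 2016-12-10 for i = 0, 1, 2, …
2016-12-25 is 15 days after the start; 15 ÷ 5 = 3 remainder 0. First occurrence in the window: #4 on 2016-12-25 (3×5 = 15 days in).
2017-01-23 is 44 days after the start; 44 ÷ 5 = 8 remainder 4. Last occurrence in the window: #9 on 2017-01-19.
Occurrences #4 through #9: 6 in total.

6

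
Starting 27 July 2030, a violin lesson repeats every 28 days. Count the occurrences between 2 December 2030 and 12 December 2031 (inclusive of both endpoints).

Occurrences land 28·i days after 27 July 2030 for i = 0, 1, 2, …
2 December 2030 is 128 days after the start; 128 ÷ 28 = 4 remainder 16; since the remainder is 16, round up to i = 5. First occurrence in the window: #6 on 14 December 2030 (5×28 = 140 days in).
12 December 2031 is 503 days after the start; 503 ÷ 28 = 17 remainder 27. Last occurrence in the window: #18 on 15 November 2031.
Occurrences #6 through #18: 13 in total.

13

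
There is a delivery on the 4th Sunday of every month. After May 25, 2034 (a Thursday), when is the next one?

May 28, 2034

May 2034 starts on a Monday; its first Sunday is the 7th, so the 4th Sunday is the 28th — May 28, 2034.
May 28, 2034 is after May 25, 2034, so that is the next one.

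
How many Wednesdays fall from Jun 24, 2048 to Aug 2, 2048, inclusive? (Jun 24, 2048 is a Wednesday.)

Jun 24, 2048 is a Wednesday; the first Wednesday on or after it is Jun 24, 2048.
From Jun 24, 2048 to Aug 2, 2048: 6 + 31 + 2 = 39 days (rest of Jun, Jul, Aug).
39 ÷ 7 = 5 full weeks with remainder 4, so 5 more Wednesdays after the first → 6.

6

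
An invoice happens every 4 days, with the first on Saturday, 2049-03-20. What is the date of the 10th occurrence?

2049-04-25

The 10th occurrence is 9 intervals after the first: 9 × 4 = 36 days after 2049-03-20.
March has 31 days — 11 days to the end of March leaves 25.
25 days into April → 2049-04-25.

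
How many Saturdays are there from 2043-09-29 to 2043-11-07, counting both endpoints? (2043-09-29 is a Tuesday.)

2043-09-29 is a Tuesday; the first Saturday on or after it is 2043-10-03 (4 days later).
From 2043-10-03 to 2043-11-07: 28 + 7 = 35 days (rest of October, November).
35 ÷ 7 = 5 full weeks with remainder 0, so 5 more Saturdays after the first → 6.

6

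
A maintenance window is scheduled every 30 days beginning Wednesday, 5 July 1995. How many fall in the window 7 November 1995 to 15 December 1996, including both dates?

13

Occurrences land 30·i days after 5 July 1995 for i = 0, 1, 2, …
7 November 1995 is 125 days after the start; 125 ÷ 30 = 4 remainder 5; since the remainder is 5, round up to i = 5. First occurrence in the window: #6 on 2 December 1995 (5×30 = 150 days in).
15 December 1996 is 529 days after the start; 529 ÷ 30 = 17 remainder 19. Last occurrence in the window: #18 on 26 November 1996.
Occurrences #6 through #18: 13 in total.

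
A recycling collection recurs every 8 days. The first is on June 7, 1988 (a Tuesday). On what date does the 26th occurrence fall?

December 24, 1988

The 26th occurrence is 25 intervals after the first: 25 × 8 = 200 days after June 7, 1988.
June has 30 days — 23 days to the end of June leaves 177.
July has 31 days (146 left).
August has 31 days (115 left).
September has 30 days (85 left).
October has 31 days (54 left).
November has 30 days (24 left).
24 days into December → December 24, 1988.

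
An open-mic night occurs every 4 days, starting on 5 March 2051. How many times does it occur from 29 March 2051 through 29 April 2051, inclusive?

Occurrences land 4·i days after 5 March 2051 for i = 0, 1, 2, …
29 March 2051 is 24 days after the start; 24 ÷ 4 = 6 remainder 0. First occurrence in the window: #7 on 29 March 2051 (6×4 = 24 days in).
29 April 2051 is 55 days after the start; 55 ÷ 4 = 13 remainder 3. Last occurrence in the window: #14 on 26 April 2051.
Occurrences #7 through #14: 8 in total.

8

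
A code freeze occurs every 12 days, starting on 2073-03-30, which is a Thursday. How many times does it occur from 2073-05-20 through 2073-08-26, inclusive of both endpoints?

Occurrences land 12·i days after 2073-03-30 for i = 0, 1, 2, …
2073-05-20 is 51 days after the start; 51 ÷ 12 = 4 remainder 3; since the remainder is 3, round up to i = 5. First occurrence in the window: #6 on 2073-05-29 (5×12 = 60 days in).
2073-08-26 is 149 days after the start; 149 ÷ 12 = 12 remainder 5. Last occurrence in the window: #13 on 2073-08-21.
Occurrences #6 through #13: 8 in total.

8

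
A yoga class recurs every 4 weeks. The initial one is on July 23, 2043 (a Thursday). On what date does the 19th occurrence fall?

The 19th occurrence is 18 intervals after the first: 18 × 28 = 504 days after July 23, 2043.
July has 31 days — 8 days to the end of July leaves 496.
From end of July to end of 2043 is 153 days (343 left).
January has 31 days (312 left).
February has 29 days (283 left).
March has 31 days (252 left).
April has 30 days (222 left).
May has 31 days (191 left).
June has 30 days (161 left).
July has 31 days (130 left).
August has 31 days (99 left).
September has 30 days (69 left).
October has 31 days (38 left).
November has 30 days (8 left).
8 days into December → December 8, 2044.

December 8, 2044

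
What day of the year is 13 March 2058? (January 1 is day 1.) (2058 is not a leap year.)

Days in months before March: 31 + 28 = 59.
Plus 13 days into March → day 72.

72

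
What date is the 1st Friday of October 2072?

The first Friday of October 2072 is October 7.

2072-10-07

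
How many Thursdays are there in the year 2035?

52

1 January 2035 is a Monday; the first Thursday on or after it is 4 January 2035 (3 days later).
From 4 January 2035 to 31 December 2035: 27 + 28 + 31 + 30 + 31 + 30 + 31 + 31 + 30 + 31 + 30 + 31 = 361 days (rest of January, February, March, April, May, June, July, August, September, October, November, December).
361 ÷ 7 = 51 full weeks with remainder 4, so 51 more Thursdays after the first → 52.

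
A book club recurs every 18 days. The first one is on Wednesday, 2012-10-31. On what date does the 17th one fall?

The 17th occurrence is 16 intervals after the first: 16 × 18 = 288 days after 2012-10-31.
October has 31 days — 0 days to the end of October leaves 288.
November has 30 days (258 left).
December has 31 days (227 left).
January has 31 days (196 left).
February has 28 days (168 left).
March has 31 days (137 left).
April has 30 days (107 left).
May has 31 days (76 left).
June has 30 days (46 left).
July has 31 days (15 left).
15 days into August → 2013-08-15.

2013-08-15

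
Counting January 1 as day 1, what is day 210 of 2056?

January has 31 days (210 − 31 = 179 remain).
February has 29 days (179 − 29 = 150 remain).
March has 31 days (150 − 31 = 119 remain).
April has 30 days (119 − 30 = 89 remain).
May has 31 days (89 − 31 = 58 remain).
June has 30 days (58 − 30 = 28 remain).
28 into July → July 28.

28 July 2056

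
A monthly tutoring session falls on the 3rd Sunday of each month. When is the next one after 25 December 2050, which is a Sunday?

15 January 2051

December 2050 starts on a Thursday; its first Sunday is the 4th, so the 3rd Sunday is the 18th — 18 December 2050.
That is not after 25 December 2050, so look at January 2051.
January 2051 starts on a Sunday; its first Sunday is the 1st, so the 3rd Sunday is the 15th — 15 January 2051.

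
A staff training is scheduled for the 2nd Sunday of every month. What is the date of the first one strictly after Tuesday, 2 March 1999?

14 March 1999

March 1999 starts on a Monday; its first Sunday is the 7th, so the 2nd Sunday is the 14th — 14 March 1999.
14 March 1999 is after 2 March 1999, so that is the next one.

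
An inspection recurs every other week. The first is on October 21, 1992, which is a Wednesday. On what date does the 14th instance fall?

April 21, 1993

The 14th occurrence is 13 intervals after the first: 13 × 14 = 182 days after October 21, 1992.
October has 31 days — 10 days to the end of October leaves 172.
November has 30 days (142 left).
December has 31 days (111 left).
January has 31 days (80 left).
February has 28 days (52 left).
March has 31 days (21 left).
21 days into April → April 21, 1993.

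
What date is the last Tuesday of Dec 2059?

The first Tuesday of Dec 2059 is Dec 2.
Dec 2059 has 31 days. Adding weeks: 2, 9, 16, 23, 30 — the last one ≤ 31 is the 30th.

Dec 30, 2059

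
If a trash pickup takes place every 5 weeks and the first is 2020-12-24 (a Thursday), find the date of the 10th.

The 10th occurrence is 9 intervals after the first: 9 × 35 = 315 days after 2020-12-24.
December has 31 days — 7 days to the end of December leaves 308.
January has 31 days (277 left).
February has 28 days (249 left).
March has 31 days (218 left).
April has 30 days (188 left).
May has 31 days (157 left).
June has 30 days (127 left).
July has 31 days (96 left).
August has 31 days (65 left).
September has 30 days (35 left).
October has 31 days (4 left).
4 days into November → 2021-11-04.

2021-11-04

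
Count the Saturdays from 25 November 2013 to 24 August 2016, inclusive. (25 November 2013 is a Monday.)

25 November 2013 is a Monday; the first Saturday on or after it is 30 November 2013 (5 days later).
From 30 November 2013 to 24 August 2016: 31 + 365 + 365 + 237 = 998 days (rest of 2013, 2014, 2015, to 24 August 2016 in 2016).
998 ÷ 7 = 142 full weeks with remainder 4, so 142 more Saturdays after the first → 143.

143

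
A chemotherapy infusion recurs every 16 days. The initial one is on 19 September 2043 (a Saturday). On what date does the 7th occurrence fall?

24 December 2043

The 7th occurrence is 6 intervals after the first: 6 × 16 = 96 days after 19 September 2043.
September has 30 days — 11 days to the end of September leaves 85.
October has 31 days (54 left).
November has 30 days (24 left).
24 days into December → 24 December 2043.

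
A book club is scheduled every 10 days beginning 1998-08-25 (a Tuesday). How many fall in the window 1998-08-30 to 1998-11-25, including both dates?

Occurrences land 10·i days after 1998-08-25 for i = 0, 1, 2, …
1998-08-30 is 5 days after the start; 5 ÷ 10 = 0 remainder 5; since the remainder is 5, round up to i = 1. First occurrence in the window: #2 on 1998-09-04 (1×10 = 10 days in).
1998-11-25 is 92 days after the start; 92 ÷ 10 = 9 remainder 2. Last occurrence in the window: #10 on 1998-11-23.
Occurrences #2 through #10: 9 in total.

9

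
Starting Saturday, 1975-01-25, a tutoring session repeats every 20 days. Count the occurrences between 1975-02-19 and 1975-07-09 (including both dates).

7

Occurrences land 20·i days after 1975-01-25 for i = 0, 1, 2, …
1975-02-19 is 25 days after the start; 25 ÷ 20 = 1 remainder 5; since the remainder is 5, round up to i = 2. First occurrence in the window: #3 on 1975-03-06 (2×20 = 40 days in).
1975-07-09 is 165 days after the start; 165 ÷ 20 = 8 remainder 5. Last occurrence in the window: #9 on 1975-07-04.
Occurrences #3 through #9: 7 in total.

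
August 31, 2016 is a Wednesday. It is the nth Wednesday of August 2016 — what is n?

Day 31 falls in week ⌈31/7⌉ of the month.
Days 1–7 hold the 1st Wednesday, 8–14 the 2nd, 15–21 the 3rd, 22–28 the 4th, 29–31 the 5th.
31 is in the range for the 5th.

5th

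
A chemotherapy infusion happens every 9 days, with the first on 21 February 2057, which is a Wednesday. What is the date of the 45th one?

The 45th occurrence is 44 intervals after the first: 44 × 9 = 396 days after 21 February 2057.
February has 28 days — 7 days to the end of February leaves 389.
March has 31 days (358 left).
April has 30 days (328 left).
May has 31 days (297 left).
June has 30 days (267 left).
July has 31 days (236 left).
August has 31 days (205 left).
September has 30 days (175 left).
October has 31 days (144 left).
November has 30 days (114 left).
December has 31 days (83 left).
January has 31 days (52 left).
February has 28 days (24 left).
24 days into March → 24 March 2058.

24 March 2058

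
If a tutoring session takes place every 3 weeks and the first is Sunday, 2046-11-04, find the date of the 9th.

The 9th occurrence is 8 intervals after the first: 8 × 21 = 168 days after 2046-11-04.
November has 30 days — 26 days to the end of November leaves 142.
December has 31 days (111 left).
January has 31 days (80 left).
February has 28 days (52 left).
March has 31 days (21 left).
21 days into April → 2047-04-21.

2047-04-21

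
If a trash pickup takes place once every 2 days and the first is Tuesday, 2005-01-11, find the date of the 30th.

The 30th occurrence is 29 intervals after the first: 29 × 2 = 58 days after 2005-01-11.
January has 31 days — 20 days to the end of January leaves 38.
February has 28 days (10 left).
10 days into March → 2005-03-10.

2005-03-10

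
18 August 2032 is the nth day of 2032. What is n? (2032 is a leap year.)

231

Days in months before August: 31 + 29 + 31 + 30 + 31 + 30 + 31 = 213.
Plus 18 days into August → day 231.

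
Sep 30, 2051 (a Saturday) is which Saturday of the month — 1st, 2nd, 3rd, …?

5th

Day 30 falls in week ⌈30/7⌉ of the month.
Days 1–7 hold the 1st Saturday, 8–14 the 2nd, 15–21 the 3rd, 22–28 the 4th, 29–31 the 5th.
30 is in the range for the 5th.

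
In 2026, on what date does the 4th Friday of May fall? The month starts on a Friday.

22 May 2026

May 2026 begins on a Friday, so the first Friday is May 1.
The 4th Friday is 3 weeks later: 1 + 21 = 22.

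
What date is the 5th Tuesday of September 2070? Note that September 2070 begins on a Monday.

September 2070 begins on a Monday, so the first Tuesday is September 2 (1 day later).
The 5th Tuesday is 4 weeks later: 2 + 28 = 30.

September 30, 2070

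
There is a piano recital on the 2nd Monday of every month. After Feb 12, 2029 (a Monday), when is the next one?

Feb 2029 starts on a Thursday; its first Monday is the 5th, so the 2nd Monday is the 12th — Feb 12, 2029.
That is not after Feb 12, 2029, so look at Mar 2029.
Mar 2029 starts on a Thursday; its first Monday is the 5th, so the 2nd Monday is the 12th — Mar 12, 2029.

Mar 12, 2029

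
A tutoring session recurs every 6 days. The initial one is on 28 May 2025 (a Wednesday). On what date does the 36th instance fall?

24 December 2025

The 36th occurrence is 35 intervals after the first: 35 × 6 = 210 days after 28 May 2025.
May has 31 days — 3 days to the end of May leaves 207.
June has 30 days (177 left).
July has 31 days (146 left).
August has 31 days (115 left).
September has 30 days (85 left).
October has 31 days (54 left).
November has 30 days (24 left).
24 days into December → 24 December 2025.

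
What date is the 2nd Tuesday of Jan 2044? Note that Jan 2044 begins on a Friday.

Jan 2044 begins on a Friday, so the first Tuesday is Jan 5 (4 days later).
The 2nd Tuesday is 1 weeks later: 5 + 7 = 12.

Jan 12, 2044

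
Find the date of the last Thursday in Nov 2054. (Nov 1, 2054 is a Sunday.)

Nov 26, 2054

Nov 2054 begins on a Sunday, so the first Thursday is Nov 5 (4 days later).
Nov 2054 has 30 days. Adding weeks: 5, 12, 19, 26 — the last one ≤ 30 is the 26th.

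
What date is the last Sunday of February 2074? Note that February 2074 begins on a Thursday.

February 2074 begins on a Thursday, so the first Sunday is February 4 (3 days later).
February 2074 has 28 days. Adding weeks: 4, 11, 18, 25 — the last one ≤ 28 is the 25th.

2074-02-25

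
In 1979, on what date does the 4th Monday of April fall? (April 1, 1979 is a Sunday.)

April 23, 1979

April 1979 begins on a Sunday, so the first Monday is April 2 (1 day later).
The 4th Monday is 3 weeks later: 2 + 21 = 23.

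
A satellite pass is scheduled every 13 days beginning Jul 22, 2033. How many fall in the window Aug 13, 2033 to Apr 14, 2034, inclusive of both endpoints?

Occurrences land 13·i days after Jul 22, 2033 for i = 0, 1, 2, …
Aug 13, 2033 is 22 days after the start; 22 ÷ 13 = 1 remainder 9; since the remainder is 9, round up to i = 2. First occurrence in the window: #3 on Aug 17, 2033 (2×13 = 26 days in).
Apr 14, 2034 is 266 days after the start; 266 ÷ 13 = 20 remainder 6. Last occurrence in the window: #21 on Apr 8, 2034.
Occurrences #3 through #21: 19 in total.

19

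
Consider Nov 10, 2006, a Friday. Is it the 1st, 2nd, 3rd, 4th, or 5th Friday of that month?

2nd

Day 10 falls in week ⌈10/7⌉ of the month.
Days 1–7 hold the 1st Friday, 8–14 the 2nd, 15–21 the 3rd, 22–28 the 4th, 29–31 the 5th.
10 is in the range for the 2nd.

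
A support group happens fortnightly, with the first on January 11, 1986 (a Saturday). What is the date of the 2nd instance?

The 2nd occurrence is 1 interval after the first: 1 × 14 = 14 days after January 11, 1986.
14 days later is January 25, 1986.

January 25, 1986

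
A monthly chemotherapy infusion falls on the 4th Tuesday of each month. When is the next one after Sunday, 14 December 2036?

December 2036 starts on a Monday; its first Tuesday is the 2nd, so the 4th Tuesday is the 23rd — 23 December 2036.
23 December 2036 is after 14 December 2036, so that is the next one.

23 December 2036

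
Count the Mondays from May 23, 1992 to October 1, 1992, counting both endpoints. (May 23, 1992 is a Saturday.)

May 23, 1992 is a Saturday; the first Monday on or after it is May 25, 1992 (2 days later).
From May 25, 1992 to October 1, 1992: 6 + 30 + 31 + 31 + 30 + 1 = 129 days (rest of May, June, July, August, September, October).
129 ÷ 7 = 18 full weeks with remainder 3, so 18 more Mondays after the first → 19.

19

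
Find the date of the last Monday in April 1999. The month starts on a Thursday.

1999-04-26

April 1999 begins on a Thursday, so the first Monday is April 5 (4 days later).
April 1999 has 30 days. Adding weeks: 5, 12, 19, 26 — the last one ≤ 30 is the 26th.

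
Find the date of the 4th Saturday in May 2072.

May 28, 2072

May 2072 begins on a Sunday, so the first Saturday is May 7 (6 days later).
The 4th Saturday is 3 weeks later: 7 + 21 = 28.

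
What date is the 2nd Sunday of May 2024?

May 2024 begins on a Wednesday, so the first Sunday is May 5 (4 days later).
The 2nd Sunday is 1 weeks later: 5 + 7 = 12.

12 May 2024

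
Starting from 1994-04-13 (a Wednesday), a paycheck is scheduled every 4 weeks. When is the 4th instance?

1994-07-06

The 4th occurrence is 3 intervals after the first: 3 × 28 = 84 days after 1994-04-13.
April has 30 days — 17 days to the end of April leaves 67.
May has 31 days (36 left).
June has 30 days (6 left).
6 days into July → 1994-07-06.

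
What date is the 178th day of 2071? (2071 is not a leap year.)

June 27, 2071

January has 31 days (178 − 31 = 147 remain).
February has 28 days (147 − 28 = 119 remain).
March has 31 days (119 − 31 = 88 remain).
April has 30 days (88 − 30 = 58 remain).
May has 31 days (58 − 31 = 27 remain).
27 into June → June 27.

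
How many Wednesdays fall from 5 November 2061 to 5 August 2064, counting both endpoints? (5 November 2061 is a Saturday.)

5 November 2061 is a Saturday; the first Wednesday on or after it is 9 November 2061 (4 days later).
From 9 November 2061 to 5 August 2064: 52 + 365 + 365 + 218 = 1000 days (rest of 2061, 2062, 2063, to 5 August 2064 in 2064).
1000 ÷ 7 = 142 full weeks with remainder 6, so 142 more Wednesdays after the first → 143.

143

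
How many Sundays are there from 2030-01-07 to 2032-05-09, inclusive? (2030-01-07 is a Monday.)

2030-01-07 is a Monday; the first Sunday on or after it is 2030-01-13 (6 days later).
From 2030-01-13 to 2032-05-09: 352 + 365 + 130 = 847 days (rest of 2030, 2031, to 2032-05-09 in 2032).
847 ÷ 7 = 121 full weeks with remainder 0, so 121 more Sundays after the first → 122.

122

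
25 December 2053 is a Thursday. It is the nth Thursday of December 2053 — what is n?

Day 25 falls in week ⌈25/7⌉ of the month.
Days 1–7 hold the 1st Thursday, 8–14 the 2nd, 15–21 the 3rd, 22–28 the 4th, 29–31 the 5th.
25 is in the range for the 4th.

4th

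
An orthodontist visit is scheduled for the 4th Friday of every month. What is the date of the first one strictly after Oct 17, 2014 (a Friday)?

Oct 24, 2014

Oct 2014 starts on a Wednesday; its first Friday is the 3rd, so the 4th Friday is the 24th — Oct 24, 2014.
Oct 24, 2014 is after Oct 17, 2014, so that is the next one.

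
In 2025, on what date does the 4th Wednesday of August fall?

August 2025 begins on a Friday, so the first Wednesday is August 6 (5 days later).
The 4th Wednesday is 3 weeks later: 6 + 21 = 27.

August 27, 2025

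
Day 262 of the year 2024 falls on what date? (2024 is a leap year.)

2024-09-18

January has 31 days (262 − 31 = 231 remain).
February has 29 days (231 − 29 = 202 remain).
March has 31 days (202 − 31 = 171 remain).
April has 30 days (171 − 30 = 141 remain).
May has 31 days (141 − 31 = 110 remain).
June has 30 days (110 − 30 = 80 remain).
July has 31 days (80 − 31 = 49 remain).
August has 31 days (49 − 31 = 18 remain).
18 into September → September 18.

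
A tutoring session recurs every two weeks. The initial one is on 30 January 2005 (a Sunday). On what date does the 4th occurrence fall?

The 4th occurrence is 3 intervals after the first: 3 × 14 = 42 days after 30 January 2005.
January has 31 days — 1 day to the end of January leaves 41.
February has 28 days (13 left).
13 days into March → 13 March 2005.

13 March 2005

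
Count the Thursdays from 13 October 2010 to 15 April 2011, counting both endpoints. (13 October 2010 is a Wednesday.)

27

13 October 2010 is a Wednesday; the first Thursday on or after it is 14 October 2010 (1 day later).
From 14 October 2010 to 15 April 2011: 17 + 30 + 31 + 31 + 28 + 31 + 15 = 183 days (rest of October, November, December, January, February, March, April).
183 ÷ 7 = 26 full weeks with remainder 1, so 26 more Thursdays after the first → 27.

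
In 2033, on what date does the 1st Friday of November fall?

November 4, 2033

The first Friday of November 2033 is November 4.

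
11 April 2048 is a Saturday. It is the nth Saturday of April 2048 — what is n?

2nd

Day 11 falls in week ⌈11/7⌉ of the month.
Days 1–7 hold the 1st Saturday, 8–14 the 2nd, 15–21 the 3rd, 22–28 the 4th, 29–31 the 5th.
11 is in the range for the 2nd.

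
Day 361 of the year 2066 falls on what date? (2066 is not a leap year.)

January has 31 days (361 − 31 = 330 remain).
February has 28 days (330 − 28 = 302 remain).
March has 31 days (302 − 31 = 271 remain).
April has 30 days (271 − 30 = 241 remain).
May has 31 days (241 − 31 = 210 remain).
June has 30 days (210 − 30 = 180 remain).
July has 31 days (180 − 31 = 149 remain).
August has 31 days (149 − 31 = 118 remain).
September has 30 days (118 − 30 = 88 remain).
October has 31 days (88 − 31 = 57 remain).
November has 30 days (57 − 30 = 27 remain).
27 into December → December 27.

2066-12-27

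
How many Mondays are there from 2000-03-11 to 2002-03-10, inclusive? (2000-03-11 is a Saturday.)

2000-03-11 is a Saturday; the first Monday on or after it is 2000-03-13 (2 days later).
From 2000-03-13 to 2002-03-10: 293 + 365 + 69 = 727 days (rest of 2000, 2001, to 2002-03-10 in 2002).
727 ÷ 7 = 103 full weeks with remainder 6, so 103 more Mondays after the first → 104.

104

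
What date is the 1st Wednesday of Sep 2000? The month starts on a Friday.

Sep 6, 2000

Sep 2000 begins on a Friday, so the first Wednesday is Sep 6 (5 days later).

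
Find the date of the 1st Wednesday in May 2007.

May 2, 2007

The first Wednesday of May 2007 is May 2.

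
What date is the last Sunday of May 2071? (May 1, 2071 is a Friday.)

May 2071 begins on a Friday, so the first Sunday is May 3 (2 days later).
May 2071 has 31 days. Adding weeks: 3, 10, 17, 24, 31 — the last one ≤ 31 is the 31st.

31 May 2071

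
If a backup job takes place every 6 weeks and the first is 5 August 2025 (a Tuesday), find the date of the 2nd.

16 September 2025

The 2nd occurrence is 1 interval after the first: 1 × 42 = 42 days after 5 August 2025.
August has 31 days — 26 days to the end of August leaves 16.
16 days into September → 16 September 2025.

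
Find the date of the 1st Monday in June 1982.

June 1982 begins on a Tuesday, so the first Monday is June 7 (6 days later).

June 7, 1982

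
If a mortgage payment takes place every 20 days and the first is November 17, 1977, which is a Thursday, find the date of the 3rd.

December 27, 1977

The 3rd occurrence is 2 intervals after the first: 2 × 20 = 40 days after November 17, 1977.
November has 30 days — 13 days to the end of November leaves 27.
27 days into December → December 27, 1977.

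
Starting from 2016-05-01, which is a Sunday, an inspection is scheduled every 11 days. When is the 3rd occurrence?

The 3rd occurrence is 2 intervals after the first: 2 × 11 = 22 days after 2016-05-01.
22 days later is 2016-05-23.

2016-05-23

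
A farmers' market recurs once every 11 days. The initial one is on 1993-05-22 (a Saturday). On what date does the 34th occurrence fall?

1994-05-20

The 34th occurrence is 33 intervals after the first: 33 × 11 = 363 days after 1993-05-22.
May has 31 days — 9 days to the end of May leaves 354.
June has 30 days (324 left).
July has 31 days (293 left).
August has 31 days (262 left).
September has 30 days (232 left).
October has 31 days (201 left).
November has 30 days (171 left).
December has 31 days (140 left).
January has 31 days (109 left).
February has 28 days (81 left).
March has 31 days (50 left).
April has 30 days (20 left).
20 days into May → 1994-05-20.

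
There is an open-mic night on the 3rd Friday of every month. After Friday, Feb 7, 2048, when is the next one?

Feb 2048 starts on a Saturday; its first Friday is the 7th, so the 3rd Friday is the 21st — Feb 21, 2048.
Feb 21, 2048 is after Feb 7, 2048, so that is the next one.

Feb 21, 2048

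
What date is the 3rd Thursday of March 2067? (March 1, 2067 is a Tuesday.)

March 2067 begins on a Tuesday, so the first Thursday is March 3 (2 days later).
The 3rd Thursday is 2 weeks later: 3 + 14 = 17.

March 17, 2067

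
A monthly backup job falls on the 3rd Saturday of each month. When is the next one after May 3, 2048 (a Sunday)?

May 2048 starts on a Friday; its first Saturday is the 2nd, so the 3rd Saturday is the 16th — May 16, 2048.
May 16, 2048 is after May 3, 2048, so that is the next one.

May 16, 2048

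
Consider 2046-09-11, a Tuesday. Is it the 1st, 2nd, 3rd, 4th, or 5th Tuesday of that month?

Day 11 falls in week ⌈11/7⌉ of the month.
Days 1–7 hold the 1st Tuesday, 8–14 the 2nd, 15–21 the 3rd, 22–28 the 4th, 29–31 the 5th.
11 is in the range for the 2nd.

2nd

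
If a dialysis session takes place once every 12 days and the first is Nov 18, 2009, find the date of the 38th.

Feb 5, 2011

The 38th occurrence is 37 intervals after the first: 37 × 12 = 444 days after Nov 18, 2009.
Nov has 30 days — 12 days to the end of Nov leaves 432.
From end of Nov to end of 2009 is 31 days (401 left).
2010 has 365 days (36 left).
Jan has 31 days (5 left).
5 days into Feb → Feb 5, 2011.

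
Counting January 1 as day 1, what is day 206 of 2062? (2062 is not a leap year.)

25 July 2062

January has 31 days (206 − 31 = 175 remain).
February has 28 days (175 − 28 = 147 remain).
March has 31 days (147 − 31 = 116 remain).
April has 30 days (116 − 30 = 86 remain).
May has 31 days (86 − 31 = 55 remain).
June has 30 days (55 − 30 = 25 remain).
25 into July → July 25.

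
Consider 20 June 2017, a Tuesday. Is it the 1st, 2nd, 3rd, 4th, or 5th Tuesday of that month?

3rd

Day 20 falls in week ⌈20/7⌉ of the month.
Days 1–7 hold the 1st Tuesday, 8–14 the 2nd, 15–21 the 3rd, 22–28 the 4th, 29–31 the 5th.
20 is in the range for the 3rd.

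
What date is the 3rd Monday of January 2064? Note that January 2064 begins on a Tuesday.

January 2064 begins on a Tuesday, so the first Monday is January 7 (6 days later).
The 3rd Monday is 2 weeks later: 7 + 14 = 21.

2064-01-21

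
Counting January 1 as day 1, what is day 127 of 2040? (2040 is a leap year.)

January has 31 days (127 − 31 = 96 remain).
February has 29 days (96 − 29 = 67 remain).
March has 31 days (67 − 31 = 36 remain).
April has 30 days (36 − 30 = 6 remain).
6 into May → May 6.

6 May 2040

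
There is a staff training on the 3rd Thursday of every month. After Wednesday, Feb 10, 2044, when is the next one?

Feb 2044 starts on a Monday; its first Thursday is the 4th, so the 3rd Thursday is the 18th — Feb 18, 2044.
Feb 18, 2044 is after Feb 10, 2044, so that is the next one.

Feb 18, 2044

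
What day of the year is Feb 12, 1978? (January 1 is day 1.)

43

Days in months before Feb: 31 = 31.
Plus 12 days into Feb → day 43.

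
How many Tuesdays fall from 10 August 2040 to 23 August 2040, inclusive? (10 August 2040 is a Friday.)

2

10 August 2040 is a Friday; the first Tuesday on or after it is 14 August 2040 (4 days later).
From 14 August 2040 to 23 August 2040 is 23 − 14 = 9 days.
9 ÷ 7 = 1 full weeks with remainder 2, so 1 more Tuesdays after the first → 2.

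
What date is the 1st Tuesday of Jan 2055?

Jan 5, 2055

Jan 2055 begins on a Friday, so the first Tuesday is Jan 5 (4 days later).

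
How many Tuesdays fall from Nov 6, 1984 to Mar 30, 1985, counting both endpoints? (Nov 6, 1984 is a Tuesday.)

Nov 6, 1984 is a Tuesday; the first Tuesday on or after it is Nov 6, 1984.
From Nov 6, 1984 to Mar 30, 1985: 24 + 31 + 31 + 28 + 30 = 144 days (rest of Nov, Dec, Jan, Feb, Mar).
144 ÷ 7 = 20 full weeks with remainder 4, so 20 more Tuesdays after the first → 21.

21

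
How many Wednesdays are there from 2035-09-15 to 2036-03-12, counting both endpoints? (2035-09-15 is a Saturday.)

2035-09-15 is a Saturday; the first Wednesday on or after it is 2035-09-19 (4 days later).
From 2035-09-19 to 2036-03-12: 11 + 31 + 30 + 31 + 31 + 29 + 12 = 175 days (rest of September, October, November, December, January, February, March).
175 ÷ 7 = 25 full weeks with remainder 0, so 25 more Wednesdays after the first → 26.

26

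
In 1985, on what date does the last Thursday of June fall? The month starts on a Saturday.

1985-06-27

June 1985 begins on a Saturday, so the first Thursday is June 6 (5 days later).
June 1985 has 30 days. Adding weeks: 6, 13, 20, 27 — the last one ≤ 30 is the 27th.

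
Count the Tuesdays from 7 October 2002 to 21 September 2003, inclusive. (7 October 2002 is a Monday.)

7 October 2002 is a Monday; the first Tuesday on or after it is 8 October 2002 (1 day later).
From 8 October 2002 to 21 September 2003: 84 + 264 = 348 days (rest of 2002, to 21 September 2003 in 2003).
348 ÷ 7 = 49 full weeks with remainder 5, so 49 more Tuesdays after the first → 50.

50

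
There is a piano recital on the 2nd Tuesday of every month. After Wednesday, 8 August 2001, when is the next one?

14 August 2001

August 2001 starts on a Wednesday; its first Tuesday is the 7th, so the 2nd Tuesday is the 14th — 14 August 2001.
14 August 2001 is after 8 August 2001, so that is the next one.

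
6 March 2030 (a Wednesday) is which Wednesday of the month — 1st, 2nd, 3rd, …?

Day 6 falls in week ⌈6/7⌉ of the month.
Days 1–7 hold the 1st Wednesday, 8–14 the 2nd, 15–21 the 3rd, 22–28 the 4th, 29–31 the 5th.
6 is in the range for the 1st.

1st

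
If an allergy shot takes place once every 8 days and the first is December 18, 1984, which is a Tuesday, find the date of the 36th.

The 36th occurrence is 35 intervals after the first: 35 × 8 = 280 days after December 18, 1984.
December has 31 days — 13 days to the end of December leaves 267.
January has 31 days (236 left).
February has 28 days (208 left).
March has 31 days (177 left).
April has 30 days (147 left).
May has 31 days (116 left).
June has 30 days (86 left).
July has 31 days (55 left).
August has 31 days (24 left).
24 days into September → September 24, 1985.

September 24, 1985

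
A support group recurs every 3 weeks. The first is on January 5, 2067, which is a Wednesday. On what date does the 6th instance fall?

April 20, 2067

The 6th occurrence is 5 intervals after the first: 5 × 21 = 105 days after January 5, 2067.
January has 31 days — 26 days to the end of January leaves 79.
February has 28 days (51 left).
March has 31 days (20 left).
20 days into April → April 20, 2067.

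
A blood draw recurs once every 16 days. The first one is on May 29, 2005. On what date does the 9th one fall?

Oct 4, 2005

The 9th occurrence is 8 intervals after the first: 8 × 16 = 128 days after May 29, 2005.
May has 31 days — 2 days to the end of May leaves 126.
Jun has 30 days (96 left).
Jul has 31 days (65 left).
Aug has 31 days (34 left).
Sep has 30 days (4 left).
4 days into Oct → Oct 4, 2005.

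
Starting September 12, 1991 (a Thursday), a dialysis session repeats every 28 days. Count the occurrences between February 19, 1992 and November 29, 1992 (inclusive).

10

Occurrences land 28·i days after September 12, 1991 for i = 0, 1, 2, …
February 19, 1992 is 160 days after the start; 160 ÷ 28 = 5 remainder 20; since the remainder is 20, round up to i = 6. First occurrence in the window: #7 on February 27, 1992 (6×28 = 168 days in).
November 29, 1992 is 444 days after the start; 444 ÷ 28 = 15 remainder 24. Last occurrence in the window: #16 on November 5, 1992.
Occurrences #7 through #16: 10 in total.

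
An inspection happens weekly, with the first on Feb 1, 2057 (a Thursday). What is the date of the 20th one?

Jun 14, 2057

The 20th occurrence is 19 intervals after the first: 19 × 7 = 133 days after Feb 1, 2057.
Feb has 28 days — 27 days to the end of Feb leaves 106.
Mar has 31 days (75 left).
Apr has 30 days (45 left).
May has 31 days (14 left).
14 days into Jun → Jun 14, 2057.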